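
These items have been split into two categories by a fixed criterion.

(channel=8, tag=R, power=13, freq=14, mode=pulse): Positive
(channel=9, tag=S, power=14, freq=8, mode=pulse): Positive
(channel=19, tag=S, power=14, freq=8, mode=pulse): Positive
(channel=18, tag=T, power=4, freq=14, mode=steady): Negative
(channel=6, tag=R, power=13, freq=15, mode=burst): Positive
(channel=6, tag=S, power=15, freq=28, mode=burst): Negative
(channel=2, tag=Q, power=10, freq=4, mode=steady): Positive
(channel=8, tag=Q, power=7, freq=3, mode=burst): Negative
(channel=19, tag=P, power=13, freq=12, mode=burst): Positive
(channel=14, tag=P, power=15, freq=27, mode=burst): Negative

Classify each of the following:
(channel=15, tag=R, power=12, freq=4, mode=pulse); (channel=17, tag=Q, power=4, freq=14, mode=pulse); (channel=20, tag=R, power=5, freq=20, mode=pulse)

The common property of the 'Positive' items is: power ≥ 10 AND freq ≤ 15. No 'Negative' item has it.
(channel=15, tag=R, power=12, freq=4, mode=pulse) → power = 12, freq = 4 → Positive. (channel=17, tag=Q, power=4, freq=14, mode=pulse) → power = 4, freq = 14 → Negative. (channel=20, tag=R, power=5, freq=20, mode=pulse) → power = 5, freq = 20 → Negative.

Positive, Negative, Negative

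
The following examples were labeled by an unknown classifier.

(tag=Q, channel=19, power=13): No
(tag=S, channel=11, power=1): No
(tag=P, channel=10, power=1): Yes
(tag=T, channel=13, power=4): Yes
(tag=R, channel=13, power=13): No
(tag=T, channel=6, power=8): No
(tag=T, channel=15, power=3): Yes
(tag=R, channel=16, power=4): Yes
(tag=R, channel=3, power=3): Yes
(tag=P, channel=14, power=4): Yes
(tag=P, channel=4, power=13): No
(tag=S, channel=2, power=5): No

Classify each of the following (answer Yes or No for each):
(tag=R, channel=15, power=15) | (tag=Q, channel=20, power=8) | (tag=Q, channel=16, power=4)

Every 'Yes' example satisfies: power ≤ 4 AND channel ≠ 11. None of the 'No' examples do.
(tag=R, channel=15, power=15) — power = 15, channel = 15, hence No.
(tag=Q, channel=20, power=8) — power = 8, channel = 20, hence No.
(tag=Q, channel=16, power=4) — power = 4, channel = 16, hence Yes.

No, No, Yes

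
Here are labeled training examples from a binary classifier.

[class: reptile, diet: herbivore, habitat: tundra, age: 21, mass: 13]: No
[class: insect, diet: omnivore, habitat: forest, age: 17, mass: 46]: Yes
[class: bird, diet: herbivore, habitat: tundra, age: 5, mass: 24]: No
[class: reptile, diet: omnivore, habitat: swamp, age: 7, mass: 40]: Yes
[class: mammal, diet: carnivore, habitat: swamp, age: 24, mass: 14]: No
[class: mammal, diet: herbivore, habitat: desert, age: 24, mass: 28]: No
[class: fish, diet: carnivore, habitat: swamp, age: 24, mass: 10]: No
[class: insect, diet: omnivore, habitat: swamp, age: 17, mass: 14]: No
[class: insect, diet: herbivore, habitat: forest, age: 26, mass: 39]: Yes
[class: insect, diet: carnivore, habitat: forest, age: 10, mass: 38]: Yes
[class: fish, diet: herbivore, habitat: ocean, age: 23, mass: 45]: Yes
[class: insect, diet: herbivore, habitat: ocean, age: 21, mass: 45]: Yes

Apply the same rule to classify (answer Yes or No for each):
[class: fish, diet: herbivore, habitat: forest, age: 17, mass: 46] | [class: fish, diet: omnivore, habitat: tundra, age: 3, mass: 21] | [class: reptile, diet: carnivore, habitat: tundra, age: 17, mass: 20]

The distinguishing property — mass ≥ 38 — holds for all the 'Yes' cases and none of the 'No' cases.
[class: fish, diet: herbivore, habitat: forest, age: 17, mass: 46] → mass = 46 → Yes.
[class: fish, diet: omnivore, habitat: tundra, age: 3, mass: 21] → mass = 21 → No.
[class: reptile, diet: carnivore, habitat: tundra, age: 17, mass: 20] → mass = 20 → No.

Yes, No, No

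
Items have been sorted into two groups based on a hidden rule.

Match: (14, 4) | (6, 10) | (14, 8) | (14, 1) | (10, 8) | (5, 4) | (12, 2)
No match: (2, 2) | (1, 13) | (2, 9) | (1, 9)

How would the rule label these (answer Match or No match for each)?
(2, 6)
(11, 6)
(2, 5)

No match, Match, No match

All 'Match' examples share one property — first ≥ 4 — and every 'No match' example lacks it.
(2, 6): No match (first 2). (11, 6): Match (first 11). (2, 5): No match (first 2).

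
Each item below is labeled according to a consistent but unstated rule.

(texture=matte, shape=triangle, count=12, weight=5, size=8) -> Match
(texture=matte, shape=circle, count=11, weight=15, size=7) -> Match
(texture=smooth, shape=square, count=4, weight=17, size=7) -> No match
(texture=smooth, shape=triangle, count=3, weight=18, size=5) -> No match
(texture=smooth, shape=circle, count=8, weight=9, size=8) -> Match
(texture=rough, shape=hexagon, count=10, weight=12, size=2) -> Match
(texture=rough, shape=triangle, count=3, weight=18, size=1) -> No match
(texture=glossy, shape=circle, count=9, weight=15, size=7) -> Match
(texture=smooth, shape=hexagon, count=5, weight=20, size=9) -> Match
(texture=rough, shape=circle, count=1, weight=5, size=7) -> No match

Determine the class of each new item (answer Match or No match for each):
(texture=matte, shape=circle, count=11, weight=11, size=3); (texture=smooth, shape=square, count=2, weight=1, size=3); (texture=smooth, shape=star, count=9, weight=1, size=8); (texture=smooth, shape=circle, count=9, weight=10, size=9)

The classifier is using: count ≥ 5.

Match, No match, Match, Match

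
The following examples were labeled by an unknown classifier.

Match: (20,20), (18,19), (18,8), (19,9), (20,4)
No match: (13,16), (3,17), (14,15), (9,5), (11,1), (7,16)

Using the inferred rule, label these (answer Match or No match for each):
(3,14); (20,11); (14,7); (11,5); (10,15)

No match, Match, No match, No match, No match

Rule: first ≥ 15. This holds for each 'Match' example and fails for each 'No match' one.
(3,14): No match (first 3). (20,11): Match (first 20). (14,7): No match (first 14). (11,5): No match (first 11). (10,15): No match (first 10).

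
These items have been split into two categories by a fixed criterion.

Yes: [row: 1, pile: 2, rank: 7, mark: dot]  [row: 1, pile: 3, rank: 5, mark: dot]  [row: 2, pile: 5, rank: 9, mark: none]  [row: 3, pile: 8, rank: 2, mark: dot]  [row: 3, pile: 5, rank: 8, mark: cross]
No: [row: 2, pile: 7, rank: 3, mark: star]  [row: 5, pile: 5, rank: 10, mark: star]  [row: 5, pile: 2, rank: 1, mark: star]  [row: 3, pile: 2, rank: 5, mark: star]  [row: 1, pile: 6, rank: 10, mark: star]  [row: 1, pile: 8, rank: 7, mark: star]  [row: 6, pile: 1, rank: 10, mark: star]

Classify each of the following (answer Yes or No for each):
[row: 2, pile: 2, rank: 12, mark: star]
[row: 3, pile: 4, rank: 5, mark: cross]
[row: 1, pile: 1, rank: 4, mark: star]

A rule that fits every label: mark is not star — true of each 'Yes' example, false of each 'No' one.
[row: 2, pile: 2, rank: 12, mark: star] → mark is star → No. [row: 3, pile: 4, rank: 5, mark: cross] → mark is cross → Yes. [row: 1, pile: 1, rank: 4, mark: star] → mark is star → No.

No, Yes, No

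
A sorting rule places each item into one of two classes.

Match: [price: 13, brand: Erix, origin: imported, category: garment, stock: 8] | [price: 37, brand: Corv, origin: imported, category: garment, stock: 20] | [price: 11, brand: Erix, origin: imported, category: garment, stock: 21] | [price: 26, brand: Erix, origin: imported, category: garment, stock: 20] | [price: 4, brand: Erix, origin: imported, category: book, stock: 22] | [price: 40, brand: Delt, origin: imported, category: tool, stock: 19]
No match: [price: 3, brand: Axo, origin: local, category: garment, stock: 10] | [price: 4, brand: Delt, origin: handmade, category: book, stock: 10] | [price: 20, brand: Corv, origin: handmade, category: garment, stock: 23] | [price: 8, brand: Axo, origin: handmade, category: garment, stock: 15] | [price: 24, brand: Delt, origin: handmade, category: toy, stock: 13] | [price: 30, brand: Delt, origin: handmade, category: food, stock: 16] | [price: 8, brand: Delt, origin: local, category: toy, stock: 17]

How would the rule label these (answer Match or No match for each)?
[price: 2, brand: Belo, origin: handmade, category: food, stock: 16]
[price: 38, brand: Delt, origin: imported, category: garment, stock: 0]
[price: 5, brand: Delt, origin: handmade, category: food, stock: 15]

No match, Match, No match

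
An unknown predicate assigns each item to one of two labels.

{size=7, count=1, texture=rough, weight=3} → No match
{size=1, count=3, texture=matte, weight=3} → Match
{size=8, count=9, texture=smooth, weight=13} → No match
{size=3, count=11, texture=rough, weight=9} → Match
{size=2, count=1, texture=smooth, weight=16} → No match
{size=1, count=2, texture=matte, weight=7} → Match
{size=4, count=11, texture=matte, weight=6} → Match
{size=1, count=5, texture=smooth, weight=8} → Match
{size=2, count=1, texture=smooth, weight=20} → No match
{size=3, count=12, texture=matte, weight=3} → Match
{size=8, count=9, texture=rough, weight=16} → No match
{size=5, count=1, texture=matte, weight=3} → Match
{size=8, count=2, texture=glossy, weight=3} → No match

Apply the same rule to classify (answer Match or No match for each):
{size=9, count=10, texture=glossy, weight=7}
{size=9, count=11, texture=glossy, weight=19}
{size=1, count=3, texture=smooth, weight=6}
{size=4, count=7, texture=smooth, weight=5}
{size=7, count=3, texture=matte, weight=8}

No match, No match, Match, Match, No match

The common property of the 'Match' items is: size ≤ 5 AND weight ≤ 9. No 'No match' item has it.
{size=9, count=10, texture=glossy, weight=7} — size = 9, weight = 7, hence No match.
{size=9, count=11, texture=glossy, weight=19} — size = 9, weight = 19, hence No match.
{size=1, count=3, texture=smooth, weight=6} — size = 1, weight = 6, hence Match.
{size=4, count=7, texture=smooth, weight=5} — size = 4, weight = 5, hence Match.
{size=7, count=3, texture=matte, weight=8} — size = 7, weight = 8, hence No match.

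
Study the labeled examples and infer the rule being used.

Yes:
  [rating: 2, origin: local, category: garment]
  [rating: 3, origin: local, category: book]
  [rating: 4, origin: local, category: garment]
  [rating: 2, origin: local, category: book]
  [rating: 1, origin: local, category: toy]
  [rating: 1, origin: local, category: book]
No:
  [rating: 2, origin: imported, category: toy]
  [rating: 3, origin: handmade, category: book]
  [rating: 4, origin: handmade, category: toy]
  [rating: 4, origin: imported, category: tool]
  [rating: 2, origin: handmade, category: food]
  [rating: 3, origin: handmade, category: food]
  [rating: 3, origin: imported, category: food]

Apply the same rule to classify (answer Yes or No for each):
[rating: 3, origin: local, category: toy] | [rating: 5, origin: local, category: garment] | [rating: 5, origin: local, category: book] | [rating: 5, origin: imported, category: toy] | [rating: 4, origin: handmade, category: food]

Yes, Yes, Yes, No, No

Rule: origin is local. This holds for each 'Yes' example and fails for each 'No' one.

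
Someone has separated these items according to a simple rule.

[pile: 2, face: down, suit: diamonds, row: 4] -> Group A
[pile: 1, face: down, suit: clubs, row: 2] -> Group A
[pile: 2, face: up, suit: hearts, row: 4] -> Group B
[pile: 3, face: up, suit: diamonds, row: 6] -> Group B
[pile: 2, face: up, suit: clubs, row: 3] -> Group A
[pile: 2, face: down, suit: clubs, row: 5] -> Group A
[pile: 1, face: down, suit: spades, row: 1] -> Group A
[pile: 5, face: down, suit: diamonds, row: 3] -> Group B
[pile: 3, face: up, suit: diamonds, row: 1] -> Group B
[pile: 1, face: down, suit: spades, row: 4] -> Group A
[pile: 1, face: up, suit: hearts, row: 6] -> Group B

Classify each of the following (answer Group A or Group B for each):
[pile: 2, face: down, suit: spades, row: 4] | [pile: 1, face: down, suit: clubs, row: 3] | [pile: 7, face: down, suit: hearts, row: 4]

The distinguishing property — suit is not hearts AND pile ≤ 2 — holds for all the 'Group A' cases and none of the 'Group B' cases.
[pile: 2, face: down, suit: spades, row: 4]: suit is spades, pile = 2 — satisfies this, so Group A.
[pile: 1, face: down, suit: clubs, row: 3]: suit is clubs, pile = 1 — satisfies this, so Group A.
[pile: 7, face: down, suit: hearts, row: 4]: suit is hearts, pile = 7 — lacks this property, so Group B.

Group A, Group A, Group B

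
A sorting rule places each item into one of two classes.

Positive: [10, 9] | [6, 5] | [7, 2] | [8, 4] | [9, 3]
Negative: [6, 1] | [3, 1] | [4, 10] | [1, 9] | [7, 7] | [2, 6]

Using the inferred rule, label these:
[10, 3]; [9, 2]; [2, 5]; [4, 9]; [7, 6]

Positive, Positive, Negative, Negative, Positive

'Positive' ⟺ first > second AND sum ≥ 8.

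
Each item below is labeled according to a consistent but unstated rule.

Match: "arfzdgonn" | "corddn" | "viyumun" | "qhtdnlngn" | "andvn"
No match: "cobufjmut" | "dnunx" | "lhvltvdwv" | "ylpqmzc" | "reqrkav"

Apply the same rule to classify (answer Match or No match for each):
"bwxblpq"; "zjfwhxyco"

'Match' ⟺ ends with 'n'.

No match, No match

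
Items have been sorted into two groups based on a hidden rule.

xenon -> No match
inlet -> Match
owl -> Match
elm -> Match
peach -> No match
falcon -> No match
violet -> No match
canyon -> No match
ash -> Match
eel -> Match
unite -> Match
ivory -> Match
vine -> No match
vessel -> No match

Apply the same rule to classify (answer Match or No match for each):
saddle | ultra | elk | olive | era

No match, Match, Match, Match, Match

Rule: starts with a vowel. This holds for each 'Match' example and fails for each 'No match' one.
saddle: starts with 's', fails the rule → No match. ultra: starts with 'u', passes → Match. elk: starts with 'e', passes → Match. olive: starts with 'o', passes → Match. era: starts with 'e', passes → Match.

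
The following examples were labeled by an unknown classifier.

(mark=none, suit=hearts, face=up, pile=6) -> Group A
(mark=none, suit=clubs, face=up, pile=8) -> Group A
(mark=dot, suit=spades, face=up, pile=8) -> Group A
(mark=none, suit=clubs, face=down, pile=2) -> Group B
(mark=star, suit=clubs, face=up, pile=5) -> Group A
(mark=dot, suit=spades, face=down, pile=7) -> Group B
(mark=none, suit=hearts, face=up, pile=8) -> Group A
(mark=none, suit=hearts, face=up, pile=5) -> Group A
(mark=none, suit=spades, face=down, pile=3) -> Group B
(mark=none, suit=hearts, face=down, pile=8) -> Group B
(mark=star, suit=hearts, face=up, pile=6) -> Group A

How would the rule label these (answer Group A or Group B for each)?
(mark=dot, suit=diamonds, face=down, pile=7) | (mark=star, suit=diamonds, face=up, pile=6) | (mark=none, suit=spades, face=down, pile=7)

The pattern is that an item is 'Group A' exactly when: face is up.
(mark=dot, suit=diamonds, face=down, pile=7): Group B (face is down). (mark=star, suit=diamonds, face=up, pile=6): Group A (face is up). (mark=none, suit=spades, face=down, pile=7): Group B (face is down).

Group B, Group A, Group B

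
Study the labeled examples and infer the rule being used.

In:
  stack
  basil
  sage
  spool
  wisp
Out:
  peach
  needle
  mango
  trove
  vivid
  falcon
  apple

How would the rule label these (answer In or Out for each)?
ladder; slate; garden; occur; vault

Out, In, Out, Out, Out

The distinguishing property — contains 's' — holds for all the 'In' cases and none of the 'Out' cases.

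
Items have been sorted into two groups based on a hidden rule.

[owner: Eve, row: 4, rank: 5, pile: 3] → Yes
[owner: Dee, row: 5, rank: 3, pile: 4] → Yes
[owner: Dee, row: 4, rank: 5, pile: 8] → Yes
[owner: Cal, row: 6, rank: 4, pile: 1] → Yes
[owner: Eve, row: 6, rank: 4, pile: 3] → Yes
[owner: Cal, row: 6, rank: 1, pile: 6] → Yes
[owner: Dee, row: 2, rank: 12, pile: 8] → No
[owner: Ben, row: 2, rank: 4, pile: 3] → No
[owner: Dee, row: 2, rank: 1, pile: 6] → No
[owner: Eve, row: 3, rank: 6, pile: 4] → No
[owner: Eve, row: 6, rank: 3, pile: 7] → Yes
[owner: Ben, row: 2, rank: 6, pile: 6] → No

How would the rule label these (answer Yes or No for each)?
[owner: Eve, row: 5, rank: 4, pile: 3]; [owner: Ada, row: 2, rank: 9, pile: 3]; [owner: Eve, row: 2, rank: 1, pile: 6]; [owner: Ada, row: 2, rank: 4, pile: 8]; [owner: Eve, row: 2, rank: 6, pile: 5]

One predicate separates the groups cleanly: row ≥ 4.
[owner: Eve, row: 5, rank: 4, pile: 3]: Yes (row = 5). [owner: Ada, row: 2, rank: 9, pile: 3]: No (row = 2). [owner: Eve, row: 2, rank: 1, pile: 6]: No (row = 2). [owner: Ada, row: 2, rank: 4, pile: 8]: No (row = 2). [owner: Eve, row: 2, rank: 6, pile: 5]: No (row = 2).

Yes, No, No, No, No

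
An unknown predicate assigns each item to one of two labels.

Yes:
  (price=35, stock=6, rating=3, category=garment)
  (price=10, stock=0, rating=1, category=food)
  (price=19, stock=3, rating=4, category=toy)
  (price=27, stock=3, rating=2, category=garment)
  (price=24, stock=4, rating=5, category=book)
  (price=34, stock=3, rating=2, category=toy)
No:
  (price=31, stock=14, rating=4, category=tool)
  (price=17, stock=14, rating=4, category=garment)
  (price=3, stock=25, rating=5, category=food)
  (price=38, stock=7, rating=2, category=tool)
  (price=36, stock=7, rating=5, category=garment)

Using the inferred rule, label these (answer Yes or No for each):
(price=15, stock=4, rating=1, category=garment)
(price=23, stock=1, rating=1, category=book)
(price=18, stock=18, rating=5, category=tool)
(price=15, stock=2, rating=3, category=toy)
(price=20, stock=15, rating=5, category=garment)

Yes, Yes, No, Yes, No

The pattern is that an item is 'Yes' exactly when: stock ≤ 6.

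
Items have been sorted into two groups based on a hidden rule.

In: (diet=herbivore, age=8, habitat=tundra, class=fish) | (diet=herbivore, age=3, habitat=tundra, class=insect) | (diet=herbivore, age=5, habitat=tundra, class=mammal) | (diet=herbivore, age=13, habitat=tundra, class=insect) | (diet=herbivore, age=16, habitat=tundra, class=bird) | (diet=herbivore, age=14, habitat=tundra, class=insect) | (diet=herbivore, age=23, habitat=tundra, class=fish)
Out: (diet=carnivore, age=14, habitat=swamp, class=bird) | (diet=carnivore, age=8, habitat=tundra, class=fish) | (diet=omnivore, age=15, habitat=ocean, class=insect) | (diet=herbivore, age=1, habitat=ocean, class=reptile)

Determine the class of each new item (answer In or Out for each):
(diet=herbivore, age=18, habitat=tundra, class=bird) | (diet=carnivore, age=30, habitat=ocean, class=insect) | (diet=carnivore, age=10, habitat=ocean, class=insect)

Rule: habitat is tundra AND diet is herbivore. This holds for each 'In' example and fails for each 'Out' one.

In, Out, Out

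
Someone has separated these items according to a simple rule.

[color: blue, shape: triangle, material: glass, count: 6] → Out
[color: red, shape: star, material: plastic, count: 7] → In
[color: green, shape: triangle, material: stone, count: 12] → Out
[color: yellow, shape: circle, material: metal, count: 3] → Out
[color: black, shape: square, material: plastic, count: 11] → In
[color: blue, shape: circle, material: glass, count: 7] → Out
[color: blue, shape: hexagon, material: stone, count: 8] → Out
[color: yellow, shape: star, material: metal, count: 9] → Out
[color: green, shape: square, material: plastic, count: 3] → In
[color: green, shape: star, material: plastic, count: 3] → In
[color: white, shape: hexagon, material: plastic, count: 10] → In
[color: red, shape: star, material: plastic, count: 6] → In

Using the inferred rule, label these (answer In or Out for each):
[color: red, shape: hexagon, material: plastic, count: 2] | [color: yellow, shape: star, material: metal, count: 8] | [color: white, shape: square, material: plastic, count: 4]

In, Out, In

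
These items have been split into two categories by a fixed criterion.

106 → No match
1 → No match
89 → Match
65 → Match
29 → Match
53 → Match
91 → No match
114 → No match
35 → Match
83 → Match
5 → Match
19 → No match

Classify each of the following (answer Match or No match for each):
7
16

No match, No match

The pattern is that an item is 'Match' exactly when: ≡ 2 (mod 3).
7: No match (7 mod 3 = 1). 16: No match (16 mod 3 = 1).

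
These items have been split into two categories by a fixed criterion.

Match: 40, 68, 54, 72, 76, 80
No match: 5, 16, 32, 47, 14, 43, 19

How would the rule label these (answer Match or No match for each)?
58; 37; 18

Match, No match, No match

The simplest hypothesis consistent with all the labels is: even AND at least 40.
58: Match (58 is even, 58 ≥ 40). 37: No match (37 is odd, 37 < 40). 18: No match (18 is even, 18 < 40).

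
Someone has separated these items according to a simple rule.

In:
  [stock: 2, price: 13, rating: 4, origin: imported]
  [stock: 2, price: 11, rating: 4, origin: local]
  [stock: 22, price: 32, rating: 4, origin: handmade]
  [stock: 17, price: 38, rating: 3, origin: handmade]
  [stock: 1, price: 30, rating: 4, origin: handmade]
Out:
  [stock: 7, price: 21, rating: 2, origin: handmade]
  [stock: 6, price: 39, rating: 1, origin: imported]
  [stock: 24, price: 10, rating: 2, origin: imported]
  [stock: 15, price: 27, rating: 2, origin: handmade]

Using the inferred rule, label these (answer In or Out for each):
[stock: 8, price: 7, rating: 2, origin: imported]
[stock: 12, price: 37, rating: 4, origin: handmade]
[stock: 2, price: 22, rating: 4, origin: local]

Out, In, In

A rule that fits every label: rating ≥ 3 — true of each 'In' example, false of each 'Out' one.
[stock: 8, price: 7, rating: 2, origin: imported] → rating = 2 → Out. [stock: 12, price: 37, rating: 4, origin: handmade] → rating = 4 → In. [stock: 2, price: 22, rating: 4, origin: local] → rating = 4 → In.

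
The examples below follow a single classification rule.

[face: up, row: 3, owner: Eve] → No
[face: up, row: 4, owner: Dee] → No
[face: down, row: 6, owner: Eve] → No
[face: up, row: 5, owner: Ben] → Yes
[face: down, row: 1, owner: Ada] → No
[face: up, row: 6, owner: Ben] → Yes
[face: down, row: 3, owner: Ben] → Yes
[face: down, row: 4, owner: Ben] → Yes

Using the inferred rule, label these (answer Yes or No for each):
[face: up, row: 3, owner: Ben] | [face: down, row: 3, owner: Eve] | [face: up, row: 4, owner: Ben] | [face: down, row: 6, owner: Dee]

Yes, No, Yes, No

All 'Yes' examples share one property — owner is Ben — and every 'No' example lacks it.
[face: up, row: 3, owner: Ben]: owner is Ben, matches → Yes. [face: down, row: 3, owner: Eve]: owner is Eve, doesn't match → No. [face: up, row: 4, owner: Ben]: owner is Ben, matches → Yes. [face: down, row: 6, owner: Dee]: owner is Dee, doesn't match → No.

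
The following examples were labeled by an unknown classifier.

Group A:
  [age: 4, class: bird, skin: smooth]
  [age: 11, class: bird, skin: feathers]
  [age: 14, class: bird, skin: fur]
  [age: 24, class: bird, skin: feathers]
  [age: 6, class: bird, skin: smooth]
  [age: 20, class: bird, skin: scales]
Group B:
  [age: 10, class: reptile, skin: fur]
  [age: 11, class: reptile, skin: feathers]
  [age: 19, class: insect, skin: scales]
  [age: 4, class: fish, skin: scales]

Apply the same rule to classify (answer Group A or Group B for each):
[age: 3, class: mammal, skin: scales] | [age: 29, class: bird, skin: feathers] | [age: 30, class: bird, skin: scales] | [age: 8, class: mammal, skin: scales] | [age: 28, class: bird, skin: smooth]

The classifier is using: class is bird.
[age: 3, class: mammal, skin: scales] — class is mammal, hence Group B.
[age: 29, class: bird, skin: feathers] — class is bird, hence Group A.
[age: 30, class: bird, skin: scales] — class is bird, hence Group A.
[age: 8, class: mammal, skin: scales] — class is mammal, hence Group B.
[age: 28, class: bird, skin: smooth] — class is bird, hence Group A.

Group B, Group A, Group A, Group B, Group A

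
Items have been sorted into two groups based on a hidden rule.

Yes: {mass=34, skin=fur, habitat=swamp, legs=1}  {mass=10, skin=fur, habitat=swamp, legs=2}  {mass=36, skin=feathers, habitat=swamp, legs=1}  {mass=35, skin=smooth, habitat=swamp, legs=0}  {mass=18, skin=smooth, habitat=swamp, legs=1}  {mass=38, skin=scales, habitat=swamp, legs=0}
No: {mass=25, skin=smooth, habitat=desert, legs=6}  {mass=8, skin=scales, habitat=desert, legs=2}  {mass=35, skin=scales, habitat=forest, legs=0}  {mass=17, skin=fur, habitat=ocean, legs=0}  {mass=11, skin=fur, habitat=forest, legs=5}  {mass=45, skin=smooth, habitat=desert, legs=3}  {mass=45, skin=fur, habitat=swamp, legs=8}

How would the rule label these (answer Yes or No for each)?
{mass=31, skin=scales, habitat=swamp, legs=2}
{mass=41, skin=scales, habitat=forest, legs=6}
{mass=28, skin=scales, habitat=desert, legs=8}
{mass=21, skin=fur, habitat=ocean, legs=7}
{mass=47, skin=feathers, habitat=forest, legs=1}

Yes, No, No, No, No

The common property of the 'Yes' items is: habitat is swamp AND legs ≤ 2. No 'No' item has it.
{mass=31, skin=scales, habitat=swamp, legs=2} → habitat is swamp, legs = 2 → Yes.
{mass=41, skin=scales, habitat=forest, legs=6} → habitat is forest, legs = 6 → No.
{mass=28, skin=scales, habitat=desert, legs=8} → habitat is desert, legs = 8 → No.
{mass=21, skin=fur, habitat=ocean, legs=7} → habitat is ocean, legs = 7 → No.
{mass=47, skin=feathers, habitat=forest, legs=1} → habitat is forest, legs = 1 → No.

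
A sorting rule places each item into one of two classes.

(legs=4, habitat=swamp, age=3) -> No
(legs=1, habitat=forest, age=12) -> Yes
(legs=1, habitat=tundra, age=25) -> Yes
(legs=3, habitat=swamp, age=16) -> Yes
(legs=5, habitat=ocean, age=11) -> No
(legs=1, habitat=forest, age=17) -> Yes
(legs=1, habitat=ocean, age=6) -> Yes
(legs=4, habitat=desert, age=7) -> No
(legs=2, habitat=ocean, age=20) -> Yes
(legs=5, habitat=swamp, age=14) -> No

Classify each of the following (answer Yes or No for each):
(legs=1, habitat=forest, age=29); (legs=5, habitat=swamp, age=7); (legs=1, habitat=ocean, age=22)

Yes, No, Yes

The distinguishing property — legs ≤ 3 — holds for all the 'Yes' cases and none of the 'No' cases.
(legs=1, habitat=forest, age=29): Yes (legs = 1).
(legs=5, habitat=swamp, age=7): No (legs = 5).
(legs=1, habitat=ocean, age=22): Yes (legs = 1).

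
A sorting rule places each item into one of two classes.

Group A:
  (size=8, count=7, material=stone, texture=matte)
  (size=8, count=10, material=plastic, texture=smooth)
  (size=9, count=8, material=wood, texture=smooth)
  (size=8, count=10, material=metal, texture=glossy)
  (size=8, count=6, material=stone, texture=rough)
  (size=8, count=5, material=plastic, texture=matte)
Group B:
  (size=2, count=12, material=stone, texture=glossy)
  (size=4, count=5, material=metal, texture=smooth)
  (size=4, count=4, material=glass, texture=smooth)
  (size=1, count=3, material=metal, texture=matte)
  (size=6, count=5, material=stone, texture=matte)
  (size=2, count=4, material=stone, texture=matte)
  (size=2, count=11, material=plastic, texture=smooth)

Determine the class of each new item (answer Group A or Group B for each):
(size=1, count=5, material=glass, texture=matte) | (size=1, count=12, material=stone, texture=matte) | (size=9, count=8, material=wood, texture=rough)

Group B, Group B, Group A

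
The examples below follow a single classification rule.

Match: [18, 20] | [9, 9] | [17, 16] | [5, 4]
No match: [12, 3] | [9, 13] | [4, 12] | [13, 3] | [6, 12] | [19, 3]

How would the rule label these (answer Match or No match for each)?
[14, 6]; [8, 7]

No match, Match

'Match' ⟺ |first − second| ≤ 2.
[14, 6]: |14−6| = 8 — does not satisfy this, so No match. [8, 7]: |8−7| = 1 — checks out, so Match.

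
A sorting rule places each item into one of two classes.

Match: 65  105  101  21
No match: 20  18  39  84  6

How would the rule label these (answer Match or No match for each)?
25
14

Match, No match

'Match' ⟺ ≡ 1 (mod 4).
25 — 25 mod 4 = 1, hence Match. 14 — 14 mod 4 = 2, hence No match.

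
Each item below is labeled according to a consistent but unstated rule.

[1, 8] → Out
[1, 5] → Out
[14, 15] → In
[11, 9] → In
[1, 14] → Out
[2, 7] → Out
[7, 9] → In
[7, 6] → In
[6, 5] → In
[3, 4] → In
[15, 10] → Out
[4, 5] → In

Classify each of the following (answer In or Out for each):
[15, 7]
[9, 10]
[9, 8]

The simplest hypothesis consistent with all the labels is: |first − second| ≤ 2.
[15, 7] → |15−7| = 8 → Out.
[9, 10] → |9−10| = 1 → In.
[9, 8] → |9−8| = 1 → In.

Out, In, In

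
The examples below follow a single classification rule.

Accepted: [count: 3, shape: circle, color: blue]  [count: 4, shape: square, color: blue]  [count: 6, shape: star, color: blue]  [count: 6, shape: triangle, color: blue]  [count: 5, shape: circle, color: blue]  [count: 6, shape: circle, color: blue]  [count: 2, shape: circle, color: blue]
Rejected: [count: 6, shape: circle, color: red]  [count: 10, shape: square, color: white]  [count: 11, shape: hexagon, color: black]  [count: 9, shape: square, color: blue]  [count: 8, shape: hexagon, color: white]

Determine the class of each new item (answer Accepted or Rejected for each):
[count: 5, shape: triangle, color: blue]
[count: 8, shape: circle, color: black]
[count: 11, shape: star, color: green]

Accepted, Rejected, Rejected

Every 'Accepted' example satisfies: color is blue AND count ≤ 6. None of the 'Rejected' examples do.
[count: 5, shape: triangle, color: blue] → color is blue, count = 5 → Accepted.
[count: 8, shape: circle, color: black] → color is black, count = 8 → Rejected.
[count: 11, shape: star, color: green] → color is green, count = 11 → Rejected.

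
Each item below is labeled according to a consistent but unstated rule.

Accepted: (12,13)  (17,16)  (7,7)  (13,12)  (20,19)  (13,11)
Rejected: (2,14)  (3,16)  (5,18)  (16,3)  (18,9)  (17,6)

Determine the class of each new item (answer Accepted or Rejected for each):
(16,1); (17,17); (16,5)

Rejected, Accepted, Rejected

All 'Accepted' examples share one property — |first − second| ≤ 2 — and every 'Rejected' example lacks it.
(16,1): |16−1| = 15, fails this test → Rejected. (17,17): |17−17| = 0, checks out → Accepted. (16,5): |16−5| = 11, fails this test → Rejected.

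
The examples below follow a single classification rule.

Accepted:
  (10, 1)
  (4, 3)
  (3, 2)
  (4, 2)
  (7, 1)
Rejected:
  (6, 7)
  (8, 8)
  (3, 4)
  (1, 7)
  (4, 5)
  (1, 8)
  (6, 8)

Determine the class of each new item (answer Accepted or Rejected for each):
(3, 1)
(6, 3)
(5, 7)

Accepted, Accepted, Rejected

A rule that fits every label: first > second — true of each 'Accepted' example, false of each 'Rejected' one.
Accepted: (3, 1), since 3 > 1.
Accepted: (6, 3), since 6 > 3.
Rejected: (5, 7), since 5 < 7.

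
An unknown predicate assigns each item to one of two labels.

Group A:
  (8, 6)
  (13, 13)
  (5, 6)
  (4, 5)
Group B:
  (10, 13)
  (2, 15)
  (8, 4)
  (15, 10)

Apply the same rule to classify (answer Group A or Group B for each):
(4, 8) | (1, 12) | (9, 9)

Group B, Group B, Group A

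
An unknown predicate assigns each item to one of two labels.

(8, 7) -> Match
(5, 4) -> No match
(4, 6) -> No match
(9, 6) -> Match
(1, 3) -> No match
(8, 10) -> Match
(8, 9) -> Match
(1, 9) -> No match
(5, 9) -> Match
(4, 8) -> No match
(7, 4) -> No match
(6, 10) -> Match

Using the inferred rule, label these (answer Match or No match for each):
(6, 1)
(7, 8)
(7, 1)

No match, Match, No match

The pattern is that an item is 'Match' exactly when: sum ≥ 14.
(6, 1) — 6+1 = 7, hence No match.
(7, 8) — 7+8 = 15, hence Match.
(7, 1) — 7+1 = 8, hence No match.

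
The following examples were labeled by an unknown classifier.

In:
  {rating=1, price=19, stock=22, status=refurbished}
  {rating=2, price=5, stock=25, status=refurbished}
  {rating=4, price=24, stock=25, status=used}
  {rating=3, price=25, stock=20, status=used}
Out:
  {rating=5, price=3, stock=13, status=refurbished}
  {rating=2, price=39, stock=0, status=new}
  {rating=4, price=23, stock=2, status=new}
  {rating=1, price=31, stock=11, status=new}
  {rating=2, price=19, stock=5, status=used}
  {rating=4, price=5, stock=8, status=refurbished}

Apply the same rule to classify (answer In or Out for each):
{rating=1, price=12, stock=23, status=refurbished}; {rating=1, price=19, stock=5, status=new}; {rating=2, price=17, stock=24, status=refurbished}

'In' ⟺ stock ≥ 20.
In: {rating=1, price=12, stock=23, status=refurbished}, since stock = 23.
Out: {rating=1, price=19, stock=5, status=new}, since stock = 5.
In: {rating=2, price=17, stock=24, status=refurbished}, since stock = 24.

In, Out, In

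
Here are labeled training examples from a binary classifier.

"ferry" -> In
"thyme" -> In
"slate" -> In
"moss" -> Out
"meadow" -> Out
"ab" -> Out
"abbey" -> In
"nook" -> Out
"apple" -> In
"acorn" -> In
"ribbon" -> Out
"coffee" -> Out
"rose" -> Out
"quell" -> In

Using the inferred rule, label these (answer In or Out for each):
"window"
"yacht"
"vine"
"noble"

'In' ⟺ odd length.
"window": length 6, doesn't qualify → Out. "yacht": length 5, qualifies → In. "vine": length 4, doesn't qualify → Out. "noble": length 5, qualifies → In.

Out, In, Out, In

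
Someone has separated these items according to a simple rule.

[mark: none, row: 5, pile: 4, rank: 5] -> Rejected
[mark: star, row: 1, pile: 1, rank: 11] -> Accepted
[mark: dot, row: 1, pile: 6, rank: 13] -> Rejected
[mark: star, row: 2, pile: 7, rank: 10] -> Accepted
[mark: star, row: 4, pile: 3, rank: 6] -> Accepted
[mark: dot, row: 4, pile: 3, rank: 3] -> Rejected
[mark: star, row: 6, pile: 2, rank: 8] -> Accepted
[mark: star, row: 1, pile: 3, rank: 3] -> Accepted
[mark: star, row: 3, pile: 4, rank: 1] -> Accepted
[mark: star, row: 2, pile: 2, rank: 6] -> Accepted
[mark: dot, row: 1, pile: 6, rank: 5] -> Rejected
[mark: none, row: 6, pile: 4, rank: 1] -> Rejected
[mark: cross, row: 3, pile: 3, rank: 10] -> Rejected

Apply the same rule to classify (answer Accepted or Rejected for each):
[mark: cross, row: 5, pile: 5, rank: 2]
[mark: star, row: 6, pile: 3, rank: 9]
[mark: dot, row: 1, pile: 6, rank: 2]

Rejected, Accepted, Rejected

The common property of the 'Accepted' items is: mark is star. No 'Rejected' item has it.
[mark: cross, row: 5, pile: 5, rank: 2]: Rejected (mark is cross). [mark: star, row: 6, pile: 3, rank: 9]: Accepted (mark is star). [mark: dot, row: 1, pile: 6, rank: 2]: Rejected (mark is dot).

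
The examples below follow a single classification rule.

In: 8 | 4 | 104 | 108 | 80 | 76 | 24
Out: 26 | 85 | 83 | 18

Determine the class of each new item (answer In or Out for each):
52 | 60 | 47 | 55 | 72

In, In, Out, Out, In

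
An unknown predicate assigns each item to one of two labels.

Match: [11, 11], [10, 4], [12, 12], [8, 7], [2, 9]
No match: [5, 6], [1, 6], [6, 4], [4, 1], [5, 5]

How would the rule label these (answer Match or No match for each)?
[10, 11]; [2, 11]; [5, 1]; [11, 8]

Match, Match, No match, Match

'Match' ⟺ max ≥ 7.
[10, 11]: max 11 — passes, so Match.
[2, 11]: max 11 — passes, so Match.
[5, 1]: max 5 — lacks this property, so No match.
[11, 8]: max 11 — passes, so Match.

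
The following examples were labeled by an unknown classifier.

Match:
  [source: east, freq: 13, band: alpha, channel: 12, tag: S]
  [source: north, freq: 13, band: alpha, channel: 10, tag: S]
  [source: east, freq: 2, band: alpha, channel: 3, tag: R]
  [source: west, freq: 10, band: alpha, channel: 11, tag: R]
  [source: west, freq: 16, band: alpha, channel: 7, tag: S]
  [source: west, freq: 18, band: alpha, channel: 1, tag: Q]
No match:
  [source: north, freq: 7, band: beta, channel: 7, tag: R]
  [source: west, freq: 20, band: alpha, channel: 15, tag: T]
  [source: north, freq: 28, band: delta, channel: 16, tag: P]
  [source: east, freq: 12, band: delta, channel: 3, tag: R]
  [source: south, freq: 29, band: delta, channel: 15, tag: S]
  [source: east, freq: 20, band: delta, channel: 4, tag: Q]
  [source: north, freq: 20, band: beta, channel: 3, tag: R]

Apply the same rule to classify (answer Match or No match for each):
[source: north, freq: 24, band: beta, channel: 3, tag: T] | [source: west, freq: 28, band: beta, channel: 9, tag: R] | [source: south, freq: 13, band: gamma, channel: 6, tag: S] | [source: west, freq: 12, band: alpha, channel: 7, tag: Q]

No match, No match, No match, Match

One predicate separates the groups cleanly: band is alpha AND freq ≤ 18.
[source: north, freq: 24, band: beta, channel: 3, tag: T]: No match (band is beta, freq = 24). [source: west, freq: 28, band: beta, channel: 9, tag: R]: No match (band is beta, freq = 28). [source: south, freq: 13, band: gamma, channel: 6, tag: S]: No match (band is gamma, freq = 13). [source: west, freq: 12, band: alpha, channel: 7, tag: Q]: Match (band is alpha, freq = 12).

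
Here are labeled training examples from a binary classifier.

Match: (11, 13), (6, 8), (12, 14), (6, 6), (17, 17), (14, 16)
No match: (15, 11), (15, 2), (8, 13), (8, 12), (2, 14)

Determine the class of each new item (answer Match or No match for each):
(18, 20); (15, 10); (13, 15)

Match, No match, Match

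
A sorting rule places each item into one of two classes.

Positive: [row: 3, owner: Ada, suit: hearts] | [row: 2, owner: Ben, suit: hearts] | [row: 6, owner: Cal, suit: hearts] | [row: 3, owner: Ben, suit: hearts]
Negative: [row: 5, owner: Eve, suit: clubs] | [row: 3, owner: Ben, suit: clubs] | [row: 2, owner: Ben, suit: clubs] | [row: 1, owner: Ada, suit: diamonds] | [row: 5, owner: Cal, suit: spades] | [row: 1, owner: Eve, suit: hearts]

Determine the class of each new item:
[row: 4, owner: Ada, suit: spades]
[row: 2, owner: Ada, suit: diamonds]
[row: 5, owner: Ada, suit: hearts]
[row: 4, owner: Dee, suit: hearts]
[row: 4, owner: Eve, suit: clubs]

Negative, Negative, Positive, Positive, Negative

Every 'Positive' example satisfies: suit is hearts AND row ≥ 2. None of the 'Negative' examples do.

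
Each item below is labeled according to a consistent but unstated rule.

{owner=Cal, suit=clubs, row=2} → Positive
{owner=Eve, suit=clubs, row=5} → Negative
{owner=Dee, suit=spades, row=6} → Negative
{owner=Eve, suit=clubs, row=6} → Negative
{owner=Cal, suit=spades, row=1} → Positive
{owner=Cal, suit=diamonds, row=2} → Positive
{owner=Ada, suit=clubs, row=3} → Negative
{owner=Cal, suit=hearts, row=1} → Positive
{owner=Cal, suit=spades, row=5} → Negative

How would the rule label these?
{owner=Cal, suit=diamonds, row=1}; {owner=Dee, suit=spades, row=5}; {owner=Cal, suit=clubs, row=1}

Positive, Negative, Positive

The distinguishing property — row ≤ 2 — holds for all the 'Positive' cases and none of the 'Negative' cases.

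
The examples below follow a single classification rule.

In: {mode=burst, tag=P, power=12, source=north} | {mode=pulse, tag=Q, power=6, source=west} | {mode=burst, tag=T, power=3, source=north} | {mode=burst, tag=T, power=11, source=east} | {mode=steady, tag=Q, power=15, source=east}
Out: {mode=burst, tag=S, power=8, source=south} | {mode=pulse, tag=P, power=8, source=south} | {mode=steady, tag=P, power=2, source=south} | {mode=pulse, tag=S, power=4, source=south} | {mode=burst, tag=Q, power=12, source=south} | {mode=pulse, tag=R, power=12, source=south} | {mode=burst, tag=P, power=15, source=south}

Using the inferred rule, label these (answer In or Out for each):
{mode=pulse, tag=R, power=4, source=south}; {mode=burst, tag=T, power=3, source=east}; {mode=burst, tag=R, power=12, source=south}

Out, In, Out

The pattern is that an item is 'In' exactly when: source is not south.
Out: {mode=pulse, tag=R, power=4, source=south}, since source is south.
In: {mode=burst, tag=T, power=3, source=east}, since source is east.
Out: {mode=burst, tag=R, power=12, source=south}, since source is south.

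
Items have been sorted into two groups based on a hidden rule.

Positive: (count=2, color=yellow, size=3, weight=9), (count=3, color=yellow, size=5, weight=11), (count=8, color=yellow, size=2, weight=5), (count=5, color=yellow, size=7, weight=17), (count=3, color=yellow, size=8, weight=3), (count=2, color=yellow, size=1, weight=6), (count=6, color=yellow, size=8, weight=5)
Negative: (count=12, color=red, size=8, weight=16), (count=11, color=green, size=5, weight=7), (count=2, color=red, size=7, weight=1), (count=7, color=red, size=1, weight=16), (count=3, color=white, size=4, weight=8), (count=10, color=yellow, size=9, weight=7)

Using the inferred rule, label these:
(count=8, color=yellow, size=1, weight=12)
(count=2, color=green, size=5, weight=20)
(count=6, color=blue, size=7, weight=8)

Positive, Negative, Negative

The simplest hypothesis consistent with all the labels is: color is yellow AND size ≤ 8.
(count=8, color=yellow, size=1, weight=12): color is yellow, size = 1, fits → Positive.
(count=2, color=green, size=5, weight=20): color is green, size = 5, doesn't qualify → Negative.
(count=6, color=blue, size=7, weight=8): color is blue, size = 7, doesn't qualify → Negative.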